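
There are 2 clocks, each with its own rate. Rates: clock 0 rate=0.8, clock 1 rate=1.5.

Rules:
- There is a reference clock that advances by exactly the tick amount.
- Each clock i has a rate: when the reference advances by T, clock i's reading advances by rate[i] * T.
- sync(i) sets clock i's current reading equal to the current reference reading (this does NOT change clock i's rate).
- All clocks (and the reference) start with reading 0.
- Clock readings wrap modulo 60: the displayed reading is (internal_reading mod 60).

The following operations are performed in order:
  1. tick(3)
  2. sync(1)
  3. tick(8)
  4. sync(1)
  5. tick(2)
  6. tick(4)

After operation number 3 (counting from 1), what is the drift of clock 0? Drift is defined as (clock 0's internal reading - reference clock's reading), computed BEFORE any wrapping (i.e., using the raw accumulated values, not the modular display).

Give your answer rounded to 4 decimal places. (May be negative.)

Answer: -2.2000

Derivation:
After op 1 tick(3): ref=3.0000 raw=[2.4000 4.5000]
After op 2 sync(1): ref=3.0000 raw=[2.4000 3.0000]
After op 3 tick(8): ref=11.0000 raw=[8.8000 15.0000]
Drift of clock 0 after op 3: 8.8000 - 11.0000 = -2.2000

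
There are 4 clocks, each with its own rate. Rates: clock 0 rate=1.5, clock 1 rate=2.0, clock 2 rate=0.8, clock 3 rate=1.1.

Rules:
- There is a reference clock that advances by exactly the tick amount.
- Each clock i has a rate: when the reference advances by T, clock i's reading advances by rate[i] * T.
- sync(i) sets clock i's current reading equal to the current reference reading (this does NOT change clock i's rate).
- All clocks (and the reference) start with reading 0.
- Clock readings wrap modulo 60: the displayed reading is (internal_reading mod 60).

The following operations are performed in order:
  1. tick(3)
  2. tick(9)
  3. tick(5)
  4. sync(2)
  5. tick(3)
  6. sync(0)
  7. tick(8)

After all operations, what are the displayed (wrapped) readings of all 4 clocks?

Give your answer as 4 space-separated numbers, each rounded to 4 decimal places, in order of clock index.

Answer: 32.0000 56.0000 25.8000 30.8000

Derivation:
After op 1 tick(3): ref=3.0000 raw=[4.5000 6.0000 2.4000 3.3000]
After op 2 tick(9): ref=12.0000 raw=[18.0000 24.0000 9.6000 13.2000]
After op 3 tick(5): ref=17.0000 raw=[25.5000 34.0000 13.6000 18.7000]
After op 4 sync(2): ref=17.0000 raw=[25.5000 34.0000 17.0000 18.7000]
After op 5 tick(3): ref=20.0000 raw=[30.0000 40.0000 19.4000 22.0000]
After op 6 sync(0): ref=20.0000 raw=[20.0000 40.0000 19.4000 22.0000]
After op 7 tick(8): ref=28.0000 raw=[32.0000 56.0000 25.8000 30.8000]
Wrap final raw readings (mod 60): 32.0000 mod 60 = 32.0000; 56.0000 mod 60 = 56.0000; 25.8000 mod 60 = 25.8000; 30.8000 mod 60 = 30.8000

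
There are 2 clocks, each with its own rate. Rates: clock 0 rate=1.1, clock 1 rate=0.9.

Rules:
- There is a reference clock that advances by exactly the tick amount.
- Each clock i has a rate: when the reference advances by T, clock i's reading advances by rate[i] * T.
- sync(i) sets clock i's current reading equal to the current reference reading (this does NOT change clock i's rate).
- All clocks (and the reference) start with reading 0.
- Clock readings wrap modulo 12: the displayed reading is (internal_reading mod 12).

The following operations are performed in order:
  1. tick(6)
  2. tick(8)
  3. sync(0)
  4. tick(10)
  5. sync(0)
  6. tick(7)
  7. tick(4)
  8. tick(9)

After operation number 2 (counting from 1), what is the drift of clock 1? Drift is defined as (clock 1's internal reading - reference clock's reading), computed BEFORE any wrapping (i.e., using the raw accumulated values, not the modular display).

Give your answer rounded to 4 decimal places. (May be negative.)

Answer: -1.4000

Derivation:
After op 1 tick(6): ref=6.0000 raw=[6.6000 5.4000]
After op 2 tick(8): ref=14.0000 raw=[15.4000 12.6000]
Drift of clock 1 after op 2: 12.6000 - 14.0000 = -1.4000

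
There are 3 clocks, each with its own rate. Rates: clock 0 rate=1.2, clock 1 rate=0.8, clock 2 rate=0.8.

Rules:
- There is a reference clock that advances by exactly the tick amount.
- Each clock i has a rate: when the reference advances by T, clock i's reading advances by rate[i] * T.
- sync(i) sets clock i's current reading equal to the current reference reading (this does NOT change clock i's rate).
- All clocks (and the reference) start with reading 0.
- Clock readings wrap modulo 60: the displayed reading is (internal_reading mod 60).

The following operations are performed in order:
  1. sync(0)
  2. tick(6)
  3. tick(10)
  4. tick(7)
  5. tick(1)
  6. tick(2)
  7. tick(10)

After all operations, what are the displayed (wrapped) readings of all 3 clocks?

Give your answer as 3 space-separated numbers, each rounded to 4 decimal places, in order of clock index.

Answer: 43.2000 28.8000 28.8000

Derivation:
After op 1 sync(0): ref=0.0000 raw=[0.0000 0.0000 0.0000]
After op 2 tick(6): ref=6.0000 raw=[7.2000 4.8000 4.8000]
After op 3 tick(10): ref=16.0000 raw=[19.2000 12.8000 12.8000]
After op 4 tick(7): ref=23.0000 raw=[27.6000 18.4000 18.4000]
After op 5 tick(1): ref=24.0000 raw=[28.8000 19.2000 19.2000]
After op 6 tick(2): ref=26.0000 raw=[31.2000 20.8000 20.8000]
After op 7 tick(10): ref=36.0000 raw=[43.2000 28.8000 28.8000]
Wrap final raw readings (mod 60): 43.2000 mod 60 = 43.2000; 28.8000 mod 60 = 28.8000; 28.8000 mod 60 = 28.8000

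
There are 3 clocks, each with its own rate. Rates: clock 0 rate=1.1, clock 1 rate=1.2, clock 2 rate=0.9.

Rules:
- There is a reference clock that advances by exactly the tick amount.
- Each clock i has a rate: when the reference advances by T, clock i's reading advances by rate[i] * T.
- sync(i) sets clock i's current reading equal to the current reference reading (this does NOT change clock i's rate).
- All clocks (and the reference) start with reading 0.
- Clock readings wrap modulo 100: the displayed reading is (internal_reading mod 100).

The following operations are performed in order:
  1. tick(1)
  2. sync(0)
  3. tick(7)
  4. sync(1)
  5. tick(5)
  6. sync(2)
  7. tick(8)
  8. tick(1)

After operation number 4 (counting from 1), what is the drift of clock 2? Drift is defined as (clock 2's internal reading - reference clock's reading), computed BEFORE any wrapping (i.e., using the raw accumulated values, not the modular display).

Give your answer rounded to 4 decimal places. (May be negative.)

After op 1 tick(1): ref=1.0000 raw=[1.1000 1.2000 0.9000]
After op 2 sync(0): ref=1.0000 raw=[1.0000 1.2000 0.9000]
After op 3 tick(7): ref=8.0000 raw=[8.7000 9.6000 7.2000]
After op 4 sync(1): ref=8.0000 raw=[8.7000 8.0000 7.2000]
Drift of clock 2 after op 4: 7.2000 - 8.0000 = -0.8000

Answer: -0.8000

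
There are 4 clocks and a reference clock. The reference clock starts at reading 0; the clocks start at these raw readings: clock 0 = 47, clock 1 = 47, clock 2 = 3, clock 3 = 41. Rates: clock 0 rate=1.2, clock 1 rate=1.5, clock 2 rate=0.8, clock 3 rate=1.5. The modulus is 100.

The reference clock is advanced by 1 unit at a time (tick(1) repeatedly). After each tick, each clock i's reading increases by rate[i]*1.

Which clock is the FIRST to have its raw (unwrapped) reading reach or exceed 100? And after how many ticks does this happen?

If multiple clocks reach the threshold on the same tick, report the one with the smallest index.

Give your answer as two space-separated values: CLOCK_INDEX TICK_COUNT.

clock 0: start=47, rate=1.2, needs 100-47 = 53; ticks = ceil(53/1.2) = ceil(44.1667) = 45; reading at tick 45 = 47 + 1.2*45 = 101.0000
clock 1: start=47, rate=1.5, needs 100-47 = 53; ticks = ceil(53/1.5) = ceil(35.3333) = 36; reading at tick 36 = 47 + 1.5*36 = 101.0000
clock 2: start=3, rate=0.8, needs 100-3 = 97; ticks = ceil(97/0.8) = ceil(121.2500) = 122; reading at tick 122 = 3 + 0.8*122 = 100.6000
clock 3: start=41, rate=1.5, needs 100-41 = 59; ticks = ceil(59/1.5) = ceil(39.3333) = 40; reading at tick 40 = 41 + 1.5*40 = 101.0000
Minimum tick count = 36; winners = [1]; smallest index = 1

Answer: 1 36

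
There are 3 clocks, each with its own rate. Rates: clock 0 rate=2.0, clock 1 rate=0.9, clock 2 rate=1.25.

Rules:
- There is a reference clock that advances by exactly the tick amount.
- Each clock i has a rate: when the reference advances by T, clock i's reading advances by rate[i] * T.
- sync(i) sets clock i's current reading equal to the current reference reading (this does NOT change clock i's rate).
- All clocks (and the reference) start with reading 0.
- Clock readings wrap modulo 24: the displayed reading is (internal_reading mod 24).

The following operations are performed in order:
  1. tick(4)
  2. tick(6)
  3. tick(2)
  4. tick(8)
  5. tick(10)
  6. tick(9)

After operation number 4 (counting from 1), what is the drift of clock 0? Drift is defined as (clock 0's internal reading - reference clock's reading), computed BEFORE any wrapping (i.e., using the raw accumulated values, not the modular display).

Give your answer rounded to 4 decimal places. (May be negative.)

Answer: 20.0000

Derivation:
After op 1 tick(4): ref=4.0000 raw=[8.0000 3.6000 5.0000]
After op 2 tick(6): ref=10.0000 raw=[20.0000 9.0000 12.5000]
After op 3 tick(2): ref=12.0000 raw=[24.0000 10.8000 15.0000]
After op 4 tick(8): ref=20.0000 raw=[40.0000 18.0000 25.0000]
Drift of clock 0 after op 4: 40.0000 - 20.0000 = 20.0000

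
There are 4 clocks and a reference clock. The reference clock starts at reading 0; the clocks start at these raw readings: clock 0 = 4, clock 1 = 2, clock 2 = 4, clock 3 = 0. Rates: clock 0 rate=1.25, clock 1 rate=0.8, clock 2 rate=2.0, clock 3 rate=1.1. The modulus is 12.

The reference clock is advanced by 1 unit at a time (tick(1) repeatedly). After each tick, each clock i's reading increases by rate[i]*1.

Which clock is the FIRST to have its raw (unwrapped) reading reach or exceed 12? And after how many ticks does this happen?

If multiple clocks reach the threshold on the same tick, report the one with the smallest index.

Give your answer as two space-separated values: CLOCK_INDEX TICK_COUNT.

Answer: 2 4

Derivation:
clock 0: start=4, rate=1.25, needs 12-4 = 8; ticks = ceil(8/1.25) = ceil(6.4000) = 7; reading at tick 7 = 4 + 1.25*7 = 12.7500
clock 1: start=2, rate=0.8, needs 12-2 = 10; ticks = ceil(10/0.8) = ceil(12.5000) = 13; reading at tick 13 = 2 + 0.8*13 = 12.4000
clock 2: start=4, rate=2.0, needs 12-4 = 8; ticks = ceil(8/2.0) = ceil(4.0000) = 4; reading at tick 4 = 4 + 2.0*4 = 12.0000
clock 3: start=0, rate=1.1, needs 12-0 = 12; ticks = ceil(12/1.1) = ceil(10.9091) = 11; reading at tick 11 = 0 + 1.1*11 = 12.1000
Minimum tick count = 4; winners = [2]; smallest index = 2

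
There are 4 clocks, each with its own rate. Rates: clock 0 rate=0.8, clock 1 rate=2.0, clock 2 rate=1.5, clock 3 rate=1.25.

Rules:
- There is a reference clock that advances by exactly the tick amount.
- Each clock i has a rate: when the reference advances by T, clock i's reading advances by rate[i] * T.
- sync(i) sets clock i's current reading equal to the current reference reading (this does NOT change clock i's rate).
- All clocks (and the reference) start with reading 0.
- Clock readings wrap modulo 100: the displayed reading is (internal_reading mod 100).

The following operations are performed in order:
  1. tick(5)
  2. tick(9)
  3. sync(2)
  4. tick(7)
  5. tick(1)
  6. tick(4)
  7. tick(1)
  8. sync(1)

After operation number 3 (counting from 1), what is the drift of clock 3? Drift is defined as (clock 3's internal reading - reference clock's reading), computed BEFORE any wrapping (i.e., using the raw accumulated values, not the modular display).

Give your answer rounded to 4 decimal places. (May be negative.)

Answer: 3.5000

Derivation:
After op 1 tick(5): ref=5.0000 raw=[4.0000 10.0000 7.5000 6.2500]
After op 2 tick(9): ref=14.0000 raw=[11.2000 28.0000 21.0000 17.5000]
After op 3 sync(2): ref=14.0000 raw=[11.2000 28.0000 14.0000 17.5000]
Drift of clock 3 after op 3: 17.5000 - 14.0000 = 3.5000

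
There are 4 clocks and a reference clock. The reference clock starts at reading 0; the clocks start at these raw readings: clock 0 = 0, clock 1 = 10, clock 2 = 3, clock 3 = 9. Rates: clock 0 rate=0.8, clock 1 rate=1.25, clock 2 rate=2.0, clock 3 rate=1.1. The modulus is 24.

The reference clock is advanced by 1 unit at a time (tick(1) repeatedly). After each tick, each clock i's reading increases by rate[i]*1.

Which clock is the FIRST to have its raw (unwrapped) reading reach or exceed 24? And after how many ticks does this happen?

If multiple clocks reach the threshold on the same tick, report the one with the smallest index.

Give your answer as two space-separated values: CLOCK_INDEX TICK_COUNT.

clock 0: start=0, rate=0.8, needs 24-0 = 24; ticks = ceil(24/0.8) = ceil(30.0000) = 30; reading at tick 30 = 0 + 0.8*30 = 24.0000
clock 1: start=10, rate=1.25, needs 24-10 = 14; ticks = ceil(14/1.25) = ceil(11.2000) = 12; reading at tick 12 = 10 + 1.25*12 = 25.0000
clock 2: start=3, rate=2.0, needs 24-3 = 21; ticks = ceil(21/2.0) = ceil(10.5000) = 11; reading at tick 11 = 3 + 2.0*11 = 25.0000
clock 3: start=9, rate=1.1, needs 24-9 = 15; ticks = ceil(15/1.1) = ceil(13.6364) = 14; reading at tick 14 = 9 + 1.1*14 = 24.4000
Minimum tick count = 11; winners = [2]; smallest index = 2

Answer: 2 11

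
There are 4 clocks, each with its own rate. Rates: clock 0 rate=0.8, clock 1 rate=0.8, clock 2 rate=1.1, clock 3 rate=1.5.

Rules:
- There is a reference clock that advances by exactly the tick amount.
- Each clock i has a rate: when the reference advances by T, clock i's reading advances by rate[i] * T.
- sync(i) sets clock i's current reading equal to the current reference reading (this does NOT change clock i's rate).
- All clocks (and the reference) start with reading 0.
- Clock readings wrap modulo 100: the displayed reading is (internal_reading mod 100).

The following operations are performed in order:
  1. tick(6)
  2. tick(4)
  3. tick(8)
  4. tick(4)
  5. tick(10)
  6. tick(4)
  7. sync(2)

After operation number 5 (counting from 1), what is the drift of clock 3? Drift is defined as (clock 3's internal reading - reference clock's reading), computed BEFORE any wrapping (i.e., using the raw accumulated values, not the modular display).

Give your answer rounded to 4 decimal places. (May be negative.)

After op 1 tick(6): ref=6.0000 raw=[4.8000 4.8000 6.6000 9.0000]
After op 2 tick(4): ref=10.0000 raw=[8.0000 8.0000 11.0000 15.0000]
After op 3 tick(8): ref=18.0000 raw=[14.4000 14.4000 19.8000 27.0000]
After op 4 tick(4): ref=22.0000 raw=[17.6000 17.6000 24.2000 33.0000]
After op 5 tick(10): ref=32.0000 raw=[25.6000 25.6000 35.2000 48.0000]
Drift of clock 3 after op 5: 48.0000 - 32.0000 = 16.0000

Answer: 16.0000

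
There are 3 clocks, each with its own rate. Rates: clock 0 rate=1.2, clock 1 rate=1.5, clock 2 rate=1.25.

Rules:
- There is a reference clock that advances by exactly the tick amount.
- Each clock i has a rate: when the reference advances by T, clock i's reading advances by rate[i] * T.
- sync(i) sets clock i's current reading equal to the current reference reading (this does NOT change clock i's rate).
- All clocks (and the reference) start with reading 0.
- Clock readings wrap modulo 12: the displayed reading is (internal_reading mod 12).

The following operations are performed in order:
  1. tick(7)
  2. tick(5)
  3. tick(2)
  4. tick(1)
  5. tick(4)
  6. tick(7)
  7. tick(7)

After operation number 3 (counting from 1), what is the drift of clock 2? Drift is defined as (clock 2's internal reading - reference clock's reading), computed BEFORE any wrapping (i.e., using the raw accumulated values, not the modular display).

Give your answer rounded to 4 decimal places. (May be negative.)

Answer: 3.5000

Derivation:
After op 1 tick(7): ref=7.0000 raw=[8.4000 10.5000 8.7500]
After op 2 tick(5): ref=12.0000 raw=[14.4000 18.0000 15.0000]
After op 3 tick(2): ref=14.0000 raw=[16.8000 21.0000 17.5000]
Drift of clock 2 after op 3: 17.5000 - 14.0000 = 3.5000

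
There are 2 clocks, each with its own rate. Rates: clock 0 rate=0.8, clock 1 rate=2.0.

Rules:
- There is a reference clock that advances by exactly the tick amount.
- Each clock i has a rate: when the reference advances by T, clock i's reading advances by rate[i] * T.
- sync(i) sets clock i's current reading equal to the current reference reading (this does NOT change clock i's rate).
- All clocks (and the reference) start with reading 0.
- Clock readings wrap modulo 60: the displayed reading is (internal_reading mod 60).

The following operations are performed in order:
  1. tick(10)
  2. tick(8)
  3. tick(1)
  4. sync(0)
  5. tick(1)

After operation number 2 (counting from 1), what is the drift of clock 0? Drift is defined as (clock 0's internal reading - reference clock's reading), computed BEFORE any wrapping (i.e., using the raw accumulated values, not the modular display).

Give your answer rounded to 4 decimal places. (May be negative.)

Answer: -3.6000

Derivation:
After op 1 tick(10): ref=10.0000 raw=[8.0000 20.0000]
After op 2 tick(8): ref=18.0000 raw=[14.4000 36.0000]
Drift of clock 0 after op 2: 14.4000 - 18.0000 = -3.6000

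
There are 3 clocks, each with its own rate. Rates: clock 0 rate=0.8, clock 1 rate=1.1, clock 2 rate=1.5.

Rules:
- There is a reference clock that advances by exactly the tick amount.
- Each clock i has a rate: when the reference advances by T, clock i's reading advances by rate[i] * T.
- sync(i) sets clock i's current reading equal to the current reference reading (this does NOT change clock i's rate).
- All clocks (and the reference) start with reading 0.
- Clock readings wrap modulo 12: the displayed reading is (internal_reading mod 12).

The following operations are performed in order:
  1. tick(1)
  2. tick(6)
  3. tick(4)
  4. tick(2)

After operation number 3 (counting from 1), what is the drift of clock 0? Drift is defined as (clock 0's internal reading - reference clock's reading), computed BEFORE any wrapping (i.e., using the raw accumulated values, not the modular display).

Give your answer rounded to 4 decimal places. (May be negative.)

After op 1 tick(1): ref=1.0000 raw=[0.8000 1.1000 1.5000]
After op 2 tick(6): ref=7.0000 raw=[5.6000 7.7000 10.5000]
After op 3 tick(4): ref=11.0000 raw=[8.8000 12.1000 16.5000]
Drift of clock 0 after op 3: 8.8000 - 11.0000 = -2.2000

Answer: -2.2000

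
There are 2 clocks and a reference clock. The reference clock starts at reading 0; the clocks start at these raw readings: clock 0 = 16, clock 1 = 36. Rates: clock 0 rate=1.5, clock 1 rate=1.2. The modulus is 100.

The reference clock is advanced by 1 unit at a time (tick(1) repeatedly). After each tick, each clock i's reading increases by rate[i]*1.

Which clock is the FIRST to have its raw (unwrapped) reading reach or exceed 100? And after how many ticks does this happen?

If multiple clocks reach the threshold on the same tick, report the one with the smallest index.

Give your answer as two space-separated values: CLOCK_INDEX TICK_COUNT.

Answer: 1 54

Derivation:
clock 0: start=16, rate=1.5, needs 100-16 = 84; ticks = ceil(84/1.5) = ceil(56.0000) = 56; reading at tick 56 = 16 + 1.5*56 = 100.0000
clock 1: start=36, rate=1.2, needs 100-36 = 64; ticks = ceil(64/1.2) = ceil(53.3333) = 54; reading at tick 54 = 36 + 1.2*54 = 100.8000
Minimum tick count = 54; winners = [1]; smallest index = 1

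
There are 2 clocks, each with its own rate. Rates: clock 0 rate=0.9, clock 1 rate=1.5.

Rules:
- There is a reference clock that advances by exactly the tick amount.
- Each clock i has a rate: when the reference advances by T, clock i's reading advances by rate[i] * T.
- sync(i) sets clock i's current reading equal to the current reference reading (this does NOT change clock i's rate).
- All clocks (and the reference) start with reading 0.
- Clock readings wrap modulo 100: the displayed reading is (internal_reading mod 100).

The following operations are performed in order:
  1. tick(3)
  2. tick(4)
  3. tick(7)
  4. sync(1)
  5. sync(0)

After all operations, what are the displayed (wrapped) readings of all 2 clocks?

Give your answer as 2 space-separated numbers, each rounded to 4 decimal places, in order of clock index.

After op 1 tick(3): ref=3.0000 raw=[2.7000 4.5000]
After op 2 tick(4): ref=7.0000 raw=[6.3000 10.5000]
After op 3 tick(7): ref=14.0000 raw=[12.6000 21.0000]
After op 4 sync(1): ref=14.0000 raw=[12.6000 14.0000]
After op 5 sync(0): ref=14.0000 raw=[14.0000 14.0000]
Wrap final raw readings (mod 100): 14.0000 mod 100 = 14.0000; 14.0000 mod 100 = 14.0000

Answer: 14.0000 14.0000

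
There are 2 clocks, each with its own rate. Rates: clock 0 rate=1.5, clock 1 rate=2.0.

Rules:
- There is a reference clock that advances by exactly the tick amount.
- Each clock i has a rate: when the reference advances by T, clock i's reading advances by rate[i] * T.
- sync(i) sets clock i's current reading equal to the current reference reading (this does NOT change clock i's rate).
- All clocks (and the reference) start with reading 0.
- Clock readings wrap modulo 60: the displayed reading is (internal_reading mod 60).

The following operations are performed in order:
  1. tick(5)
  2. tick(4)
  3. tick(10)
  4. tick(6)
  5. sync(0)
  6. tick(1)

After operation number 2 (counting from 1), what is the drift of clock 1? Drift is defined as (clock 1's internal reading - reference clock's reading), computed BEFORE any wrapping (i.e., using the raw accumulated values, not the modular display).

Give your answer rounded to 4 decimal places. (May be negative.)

After op 1 tick(5): ref=5.0000 raw=[7.5000 10.0000]
After op 2 tick(4): ref=9.0000 raw=[13.5000 18.0000]
Drift of clock 1 after op 2: 18.0000 - 9.0000 = 9.0000

Answer: 9.0000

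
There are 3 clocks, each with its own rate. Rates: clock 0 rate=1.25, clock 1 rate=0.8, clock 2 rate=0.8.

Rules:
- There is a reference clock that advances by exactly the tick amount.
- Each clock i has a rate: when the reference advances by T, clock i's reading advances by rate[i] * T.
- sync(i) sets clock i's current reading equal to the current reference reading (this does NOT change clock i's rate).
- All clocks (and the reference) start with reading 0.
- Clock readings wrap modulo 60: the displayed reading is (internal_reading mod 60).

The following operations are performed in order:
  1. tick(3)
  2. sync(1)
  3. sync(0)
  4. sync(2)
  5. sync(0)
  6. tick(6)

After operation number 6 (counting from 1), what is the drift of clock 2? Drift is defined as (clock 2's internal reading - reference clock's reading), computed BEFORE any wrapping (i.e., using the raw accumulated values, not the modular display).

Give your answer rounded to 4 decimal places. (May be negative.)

Answer: -1.2000

Derivation:
After op 1 tick(3): ref=3.0000 raw=[3.7500 2.4000 2.4000]
After op 2 sync(1): ref=3.0000 raw=[3.7500 3.0000 2.4000]
After op 3 sync(0): ref=3.0000 raw=[3.0000 3.0000 2.4000]
After op 4 sync(2): ref=3.0000 raw=[3.0000 3.0000 3.0000]
After op 5 sync(0): ref=3.0000 raw=[3.0000 3.0000 3.0000]
After op 6 tick(6): ref=9.0000 raw=[10.5000 7.8000 7.8000]
Drift of clock 2 after op 6: 7.8000 - 9.0000 = -1.2000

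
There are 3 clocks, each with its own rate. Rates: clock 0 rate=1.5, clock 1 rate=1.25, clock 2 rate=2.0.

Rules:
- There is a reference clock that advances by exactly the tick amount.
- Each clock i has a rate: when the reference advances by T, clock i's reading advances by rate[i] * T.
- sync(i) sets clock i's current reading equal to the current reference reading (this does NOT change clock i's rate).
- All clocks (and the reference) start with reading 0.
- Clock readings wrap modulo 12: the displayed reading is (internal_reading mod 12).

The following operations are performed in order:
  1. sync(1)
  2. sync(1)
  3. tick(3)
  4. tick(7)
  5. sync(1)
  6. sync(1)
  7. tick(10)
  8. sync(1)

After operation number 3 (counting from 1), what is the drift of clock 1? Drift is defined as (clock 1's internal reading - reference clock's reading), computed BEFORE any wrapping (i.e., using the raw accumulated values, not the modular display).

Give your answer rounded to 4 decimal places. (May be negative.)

After op 1 sync(1): ref=0.0000 raw=[0.0000 0.0000 0.0000]
After op 2 sync(1): ref=0.0000 raw=[0.0000 0.0000 0.0000]
After op 3 tick(3): ref=3.0000 raw=[4.5000 3.7500 6.0000]
Drift of clock 1 after op 3: 3.7500 - 3.0000 = 0.7500

Answer: 0.7500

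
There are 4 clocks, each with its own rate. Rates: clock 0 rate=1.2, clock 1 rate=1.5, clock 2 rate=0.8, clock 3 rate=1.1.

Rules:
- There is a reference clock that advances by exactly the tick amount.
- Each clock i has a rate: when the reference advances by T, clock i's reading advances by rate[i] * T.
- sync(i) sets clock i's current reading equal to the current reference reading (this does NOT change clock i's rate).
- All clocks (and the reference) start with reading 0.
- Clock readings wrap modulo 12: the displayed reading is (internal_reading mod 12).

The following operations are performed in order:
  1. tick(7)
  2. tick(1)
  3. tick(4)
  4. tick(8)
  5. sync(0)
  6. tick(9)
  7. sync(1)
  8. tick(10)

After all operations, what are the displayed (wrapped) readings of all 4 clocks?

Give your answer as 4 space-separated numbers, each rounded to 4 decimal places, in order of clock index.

After op 1 tick(7): ref=7.0000 raw=[8.4000 10.5000 5.6000 7.7000]
After op 2 tick(1): ref=8.0000 raw=[9.6000 12.0000 6.4000 8.8000]
After op 3 tick(4): ref=12.0000 raw=[14.4000 18.0000 9.6000 13.2000]
After op 4 tick(8): ref=20.0000 raw=[24.0000 30.0000 16.0000 22.0000]
After op 5 sync(0): ref=20.0000 raw=[20.0000 30.0000 16.0000 22.0000]
After op 6 tick(9): ref=29.0000 raw=[30.8000 43.5000 23.2000 31.9000]
After op 7 sync(1): ref=29.0000 raw=[30.8000 29.0000 23.2000 31.9000]
After op 8 tick(10): ref=39.0000 raw=[42.8000 44.0000 31.2000 42.9000]
Wrap final raw readings (mod 12): 42.8000 mod 12 = 6.8000; 44.0000 mod 12 = 8.0000; 31.2000 mod 12 = 7.2000; 42.9000 mod 12 = 6.9000

Answer: 6.8000 8.0000 7.2000 6.9000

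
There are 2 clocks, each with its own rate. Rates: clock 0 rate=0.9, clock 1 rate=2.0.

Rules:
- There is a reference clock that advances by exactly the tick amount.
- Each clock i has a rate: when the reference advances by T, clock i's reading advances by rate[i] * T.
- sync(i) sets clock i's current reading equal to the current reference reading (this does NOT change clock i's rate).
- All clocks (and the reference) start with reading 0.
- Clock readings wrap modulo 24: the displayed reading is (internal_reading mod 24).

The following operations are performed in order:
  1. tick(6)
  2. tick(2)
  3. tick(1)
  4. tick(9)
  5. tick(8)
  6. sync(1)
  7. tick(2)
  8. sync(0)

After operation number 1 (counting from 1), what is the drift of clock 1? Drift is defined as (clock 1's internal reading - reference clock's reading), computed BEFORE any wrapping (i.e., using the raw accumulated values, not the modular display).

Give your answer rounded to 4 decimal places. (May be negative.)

After op 1 tick(6): ref=6.0000 raw=[5.4000 12.0000]
Drift of clock 1 after op 1: 12.0000 - 6.0000 = 6.0000

Answer: 6.0000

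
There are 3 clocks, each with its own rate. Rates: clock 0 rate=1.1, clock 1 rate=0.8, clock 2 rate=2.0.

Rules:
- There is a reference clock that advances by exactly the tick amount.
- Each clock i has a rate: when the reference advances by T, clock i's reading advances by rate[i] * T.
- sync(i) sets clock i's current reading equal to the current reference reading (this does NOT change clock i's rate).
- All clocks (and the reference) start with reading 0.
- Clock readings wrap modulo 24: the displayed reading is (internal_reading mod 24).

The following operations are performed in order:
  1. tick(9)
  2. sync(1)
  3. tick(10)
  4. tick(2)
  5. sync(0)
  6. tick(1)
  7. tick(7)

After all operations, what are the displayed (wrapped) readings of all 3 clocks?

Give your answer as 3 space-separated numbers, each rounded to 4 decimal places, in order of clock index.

After op 1 tick(9): ref=9.0000 raw=[9.9000 7.2000 18.0000]
After op 2 sync(1): ref=9.0000 raw=[9.9000 9.0000 18.0000]
After op 3 tick(10): ref=19.0000 raw=[20.9000 17.0000 38.0000]
After op 4 tick(2): ref=21.0000 raw=[23.1000 18.6000 42.0000]
After op 5 sync(0): ref=21.0000 raw=[21.0000 18.6000 42.0000]
After op 6 tick(1): ref=22.0000 raw=[22.1000 19.4000 44.0000]
After op 7 tick(7): ref=29.0000 raw=[29.8000 25.0000 58.0000]
Wrap final raw readings (mod 24): 29.8000 mod 24 = 5.8000; 25.0000 mod 24 = 1.0000; 58.0000 mod 24 = 10.0000

Answer: 5.8000 1.0000 10.0000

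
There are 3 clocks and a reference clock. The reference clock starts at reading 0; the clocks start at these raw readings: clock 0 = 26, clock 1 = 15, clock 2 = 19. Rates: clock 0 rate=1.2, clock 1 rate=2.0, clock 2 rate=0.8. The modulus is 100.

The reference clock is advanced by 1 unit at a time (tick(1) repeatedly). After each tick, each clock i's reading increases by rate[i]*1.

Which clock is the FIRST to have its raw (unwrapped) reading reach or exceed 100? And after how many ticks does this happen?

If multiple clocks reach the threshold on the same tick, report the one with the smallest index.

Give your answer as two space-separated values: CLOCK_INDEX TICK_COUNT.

clock 0: start=26, rate=1.2, needs 100-26 = 74; ticks = ceil(74/1.2) = ceil(61.6667) = 62; reading at tick 62 = 26 + 1.2*62 = 100.4000
clock 1: start=15, rate=2.0, needs 100-15 = 85; ticks = ceil(85/2.0) = ceil(42.5000) = 43; reading at tick 43 = 15 + 2.0*43 = 101.0000
clock 2: start=19, rate=0.8, needs 100-19 = 81; ticks = ceil(81/0.8) = ceil(101.2500) = 102; reading at tick 102 = 19 + 0.8*102 = 100.6000
Minimum tick count = 43; winners = [1]; smallest index = 1

Answer: 1 43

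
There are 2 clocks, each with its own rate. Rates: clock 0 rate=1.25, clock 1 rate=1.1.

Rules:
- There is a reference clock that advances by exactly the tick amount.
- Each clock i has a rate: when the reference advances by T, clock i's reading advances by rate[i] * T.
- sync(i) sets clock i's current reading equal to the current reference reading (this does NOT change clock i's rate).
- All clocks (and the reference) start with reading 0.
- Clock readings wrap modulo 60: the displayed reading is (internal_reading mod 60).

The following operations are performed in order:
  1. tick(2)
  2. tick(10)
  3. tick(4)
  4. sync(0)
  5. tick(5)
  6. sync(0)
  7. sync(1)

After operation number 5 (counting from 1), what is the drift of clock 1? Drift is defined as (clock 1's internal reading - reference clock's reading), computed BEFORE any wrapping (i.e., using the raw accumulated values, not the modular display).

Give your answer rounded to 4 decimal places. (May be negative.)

Answer: 2.1000

Derivation:
After op 1 tick(2): ref=2.0000 raw=[2.5000 2.2000]
After op 2 tick(10): ref=12.0000 raw=[15.0000 13.2000]
After op 3 tick(4): ref=16.0000 raw=[20.0000 17.6000]
After op 4 sync(0): ref=16.0000 raw=[16.0000 17.6000]
After op 5 tick(5): ref=21.0000 raw=[22.2500 23.1000]
Drift of clock 1 after op 5: 23.1000 - 21.0000 = 2.1000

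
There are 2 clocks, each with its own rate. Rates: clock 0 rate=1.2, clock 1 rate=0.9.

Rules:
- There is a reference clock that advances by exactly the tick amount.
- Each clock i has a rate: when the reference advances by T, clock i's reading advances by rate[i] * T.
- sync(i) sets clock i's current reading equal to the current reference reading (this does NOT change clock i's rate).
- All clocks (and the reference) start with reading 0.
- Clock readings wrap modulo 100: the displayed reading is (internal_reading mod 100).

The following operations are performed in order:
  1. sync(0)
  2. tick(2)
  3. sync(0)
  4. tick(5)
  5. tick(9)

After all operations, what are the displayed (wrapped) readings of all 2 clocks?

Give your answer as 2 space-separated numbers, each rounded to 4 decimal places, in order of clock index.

After op 1 sync(0): ref=0.0000 raw=[0.0000 0.0000]
After op 2 tick(2): ref=2.0000 raw=[2.4000 1.8000]
After op 3 sync(0): ref=2.0000 raw=[2.0000 1.8000]
After op 4 tick(5): ref=7.0000 raw=[8.0000 6.3000]
After op 5 tick(9): ref=16.0000 raw=[18.8000 14.4000]
Wrap final raw readings (mod 100): 18.8000 mod 100 = 18.8000; 14.4000 mod 100 = 14.4000

Answer: 18.8000 14.4000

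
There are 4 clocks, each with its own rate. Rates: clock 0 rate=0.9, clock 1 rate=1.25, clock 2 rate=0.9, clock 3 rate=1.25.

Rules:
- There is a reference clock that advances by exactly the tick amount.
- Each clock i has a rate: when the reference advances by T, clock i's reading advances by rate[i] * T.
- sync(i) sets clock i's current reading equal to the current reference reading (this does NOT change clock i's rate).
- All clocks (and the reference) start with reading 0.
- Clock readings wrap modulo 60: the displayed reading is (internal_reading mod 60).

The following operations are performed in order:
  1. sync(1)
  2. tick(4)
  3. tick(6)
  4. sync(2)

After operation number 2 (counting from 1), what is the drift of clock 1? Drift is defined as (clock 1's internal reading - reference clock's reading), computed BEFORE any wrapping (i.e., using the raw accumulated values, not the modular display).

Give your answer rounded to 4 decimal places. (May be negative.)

After op 1 sync(1): ref=0.0000 raw=[0.0000 0.0000 0.0000 0.0000]
After op 2 tick(4): ref=4.0000 raw=[3.6000 5.0000 3.6000 5.0000]
Drift of clock 1 after op 2: 5.0000 - 4.0000 = 1.0000

Answer: 1.0000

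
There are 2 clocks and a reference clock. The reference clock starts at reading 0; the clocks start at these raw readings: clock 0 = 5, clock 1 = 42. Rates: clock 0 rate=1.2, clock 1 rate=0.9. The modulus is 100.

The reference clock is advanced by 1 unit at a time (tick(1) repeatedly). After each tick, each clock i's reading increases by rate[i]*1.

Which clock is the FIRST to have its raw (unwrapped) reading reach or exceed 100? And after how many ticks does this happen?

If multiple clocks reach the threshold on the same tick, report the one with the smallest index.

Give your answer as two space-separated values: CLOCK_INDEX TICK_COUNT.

Answer: 1 65

Derivation:
clock 0: start=5, rate=1.2, needs 100-5 = 95; ticks = ceil(95/1.2) = ceil(79.1667) = 80; reading at tick 80 = 5 + 1.2*80 = 101.0000
clock 1: start=42, rate=0.9, needs 100-42 = 58; ticks = ceil(58/0.9) = ceil(64.4444) = 65; reading at tick 65 = 42 + 0.9*65 = 100.5000
Minimum tick count = 65; winners = [1]; smallest index = 1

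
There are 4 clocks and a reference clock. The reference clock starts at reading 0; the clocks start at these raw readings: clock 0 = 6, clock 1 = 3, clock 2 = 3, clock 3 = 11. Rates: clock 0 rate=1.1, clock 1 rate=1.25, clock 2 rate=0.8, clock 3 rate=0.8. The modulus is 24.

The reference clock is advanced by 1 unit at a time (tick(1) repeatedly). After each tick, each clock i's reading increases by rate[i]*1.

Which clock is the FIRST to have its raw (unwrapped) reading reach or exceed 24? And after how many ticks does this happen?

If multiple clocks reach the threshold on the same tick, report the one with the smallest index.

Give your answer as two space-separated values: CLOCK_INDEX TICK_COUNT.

Answer: 0 17

Derivation:
clock 0: start=6, rate=1.1, needs 24-6 = 18; ticks = ceil(18/1.1) = ceil(16.3636) = 17; reading at tick 17 = 6 + 1.1*17 = 24.7000
clock 1: start=3, rate=1.25, needs 24-3 = 21; ticks = ceil(21/1.25) = ceil(16.8000) = 17; reading at tick 17 = 3 + 1.25*17 = 24.2500
clock 2: start=3, rate=0.8, needs 24-3 = 21; ticks = ceil(21/0.8) = ceil(26.2500) = 27; reading at tick 27 = 3 + 0.8*27 = 24.6000
clock 3: start=11, rate=0.8, needs 24-11 = 13; ticks = ceil(13/0.8) = ceil(16.2500) = 17; reading at tick 17 = 11 + 0.8*17 = 24.6000
Minimum tick count = 17; winners = [0, 1, 3]; smallest index = 0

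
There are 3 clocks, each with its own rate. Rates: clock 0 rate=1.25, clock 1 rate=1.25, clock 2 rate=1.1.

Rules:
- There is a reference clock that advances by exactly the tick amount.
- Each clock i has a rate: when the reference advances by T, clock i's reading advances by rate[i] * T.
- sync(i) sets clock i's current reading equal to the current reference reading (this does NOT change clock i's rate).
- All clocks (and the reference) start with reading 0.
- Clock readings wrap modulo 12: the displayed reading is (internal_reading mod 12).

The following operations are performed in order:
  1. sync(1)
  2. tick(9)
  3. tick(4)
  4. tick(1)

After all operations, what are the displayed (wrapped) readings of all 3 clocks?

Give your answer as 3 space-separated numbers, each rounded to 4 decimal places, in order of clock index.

Answer: 5.5000 5.5000 3.4000

Derivation:
After op 1 sync(1): ref=0.0000 raw=[0.0000 0.0000 0.0000]
After op 2 tick(9): ref=9.0000 raw=[11.2500 11.2500 9.9000]
After op 3 tick(4): ref=13.0000 raw=[16.2500 16.2500 14.3000]
After op 4 tick(1): ref=14.0000 raw=[17.5000 17.5000 15.4000]
Wrap final raw readings (mod 12): 17.5000 mod 12 = 5.5000; 17.5000 mod 12 = 5.5000; 15.4000 mod 12 = 3.4000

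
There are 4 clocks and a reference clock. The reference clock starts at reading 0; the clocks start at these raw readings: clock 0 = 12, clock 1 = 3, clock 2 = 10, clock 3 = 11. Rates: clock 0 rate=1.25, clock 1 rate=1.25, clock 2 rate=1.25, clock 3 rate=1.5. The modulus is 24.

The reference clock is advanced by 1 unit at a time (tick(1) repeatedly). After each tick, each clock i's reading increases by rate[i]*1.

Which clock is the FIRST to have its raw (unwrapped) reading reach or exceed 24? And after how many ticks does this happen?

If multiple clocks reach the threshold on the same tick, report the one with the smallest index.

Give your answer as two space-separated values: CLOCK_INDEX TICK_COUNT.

Answer: 3 9

Derivation:
clock 0: start=12, rate=1.25, needs 24-12 = 12; ticks = ceil(12/1.25) = ceil(9.6000) = 10; reading at tick 10 = 12 + 1.25*10 = 24.5000
clock 1: start=3, rate=1.25, needs 24-3 = 21; ticks = ceil(21/1.25) = ceil(16.8000) = 17; reading at tick 17 = 3 + 1.25*17 = 24.2500
clock 2: start=10, rate=1.25, needs 24-10 = 14; ticks = ceil(14/1.25) = ceil(11.2000) = 12; reading at tick 12 = 10 + 1.25*12 = 25.0000
clock 3: start=11, rate=1.5, needs 24-11 = 13; ticks = ceil(13/1.5) = ceil(8.6667) = 9; reading at tick 9 = 11 + 1.5*9 = 24.5000
Minimum tick count = 9; winners = [3]; smallest index = 3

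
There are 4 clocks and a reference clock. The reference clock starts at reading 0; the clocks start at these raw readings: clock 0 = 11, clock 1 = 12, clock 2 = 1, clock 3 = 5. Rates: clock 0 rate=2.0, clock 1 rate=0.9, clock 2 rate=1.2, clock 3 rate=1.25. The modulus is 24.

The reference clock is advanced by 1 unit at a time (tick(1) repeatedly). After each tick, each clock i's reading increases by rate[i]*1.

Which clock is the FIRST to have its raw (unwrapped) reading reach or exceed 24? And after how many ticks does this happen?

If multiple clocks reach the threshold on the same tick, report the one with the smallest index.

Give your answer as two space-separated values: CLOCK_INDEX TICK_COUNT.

clock 0: start=11, rate=2.0, needs 24-11 = 13; ticks = ceil(13/2.0) = ceil(6.5000) = 7; reading at tick 7 = 11 + 2.0*7 = 25.0000
clock 1: start=12, rate=0.9, needs 24-12 = 12; ticks = ceil(12/0.9) = ceil(13.3333) = 14; reading at tick 14 = 12 + 0.9*14 = 24.6000
clock 2: start=1, rate=1.2, needs 24-1 = 23; ticks = ceil(23/1.2) = ceil(19.1667) = 20; reading at tick 20 = 1 + 1.2*20 = 25.0000
clock 3: start=5, rate=1.25, needs 24-5 = 19; ticks = ceil(19/1.25) = ceil(15.2000) = 16; reading at tick 16 = 5 + 1.25*16 = 25.0000
Minimum tick count = 7; winners = [0]; smallest index = 0

Answer: 0 7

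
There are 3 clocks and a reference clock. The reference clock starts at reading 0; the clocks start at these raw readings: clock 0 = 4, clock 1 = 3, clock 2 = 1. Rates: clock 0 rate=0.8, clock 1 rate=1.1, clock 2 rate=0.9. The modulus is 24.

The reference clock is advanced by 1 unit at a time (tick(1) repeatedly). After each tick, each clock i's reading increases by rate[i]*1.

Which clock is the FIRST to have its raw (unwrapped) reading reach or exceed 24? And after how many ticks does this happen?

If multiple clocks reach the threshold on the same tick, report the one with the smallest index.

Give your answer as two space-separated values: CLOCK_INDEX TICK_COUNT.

Answer: 1 20

Derivation:
clock 0: start=4, rate=0.8, needs 24-4 = 20; ticks = ceil(20/0.8) = ceil(25.0000) = 25; reading at tick 25 = 4 + 0.8*25 = 24.0000
clock 1: start=3, rate=1.1, needs 24-3 = 21; ticks = ceil(21/1.1) = ceil(19.0909) = 20; reading at tick 20 = 3 + 1.1*20 = 25.0000
clock 2: start=1, rate=0.9, needs 24-1 = 23; ticks = ceil(23/0.9) = ceil(25.5556) = 26; reading at tick 26 = 1 + 0.9*26 = 24.4000
Minimum tick count = 20; winners = [1]; smallest index = 1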